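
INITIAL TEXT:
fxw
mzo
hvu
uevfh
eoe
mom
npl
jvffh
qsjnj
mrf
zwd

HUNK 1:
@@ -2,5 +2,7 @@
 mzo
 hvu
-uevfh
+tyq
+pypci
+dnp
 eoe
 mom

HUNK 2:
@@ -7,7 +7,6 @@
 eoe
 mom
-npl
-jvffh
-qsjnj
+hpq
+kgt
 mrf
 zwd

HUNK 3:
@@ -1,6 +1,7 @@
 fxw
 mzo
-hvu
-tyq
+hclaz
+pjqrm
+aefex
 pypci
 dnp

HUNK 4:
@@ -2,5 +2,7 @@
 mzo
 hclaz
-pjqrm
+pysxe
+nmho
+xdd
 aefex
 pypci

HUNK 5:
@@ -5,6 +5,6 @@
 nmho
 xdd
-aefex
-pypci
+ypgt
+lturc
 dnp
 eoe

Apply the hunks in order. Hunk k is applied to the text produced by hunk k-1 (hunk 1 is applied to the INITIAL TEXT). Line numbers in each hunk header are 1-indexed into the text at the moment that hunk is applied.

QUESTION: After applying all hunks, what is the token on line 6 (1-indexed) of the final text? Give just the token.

Answer: xdd

Derivation:
Hunk 1: at line 2 remove [uevfh] add [tyq,pypci,dnp] -> 13 lines: fxw mzo hvu tyq pypci dnp eoe mom npl jvffh qsjnj mrf zwd
Hunk 2: at line 7 remove [npl,jvffh,qsjnj] add [hpq,kgt] -> 12 lines: fxw mzo hvu tyq pypci dnp eoe mom hpq kgt mrf zwd
Hunk 3: at line 1 remove [hvu,tyq] add [hclaz,pjqrm,aefex] -> 13 lines: fxw mzo hclaz pjqrm aefex pypci dnp eoe mom hpq kgt mrf zwd
Hunk 4: at line 2 remove [pjqrm] add [pysxe,nmho,xdd] -> 15 lines: fxw mzo hclaz pysxe nmho xdd aefex pypci dnp eoe mom hpq kgt mrf zwd
Hunk 5: at line 5 remove [aefex,pypci] add [ypgt,lturc] -> 15 lines: fxw mzo hclaz pysxe nmho xdd ypgt lturc dnp eoe mom hpq kgt mrf zwd
Final line 6: xdd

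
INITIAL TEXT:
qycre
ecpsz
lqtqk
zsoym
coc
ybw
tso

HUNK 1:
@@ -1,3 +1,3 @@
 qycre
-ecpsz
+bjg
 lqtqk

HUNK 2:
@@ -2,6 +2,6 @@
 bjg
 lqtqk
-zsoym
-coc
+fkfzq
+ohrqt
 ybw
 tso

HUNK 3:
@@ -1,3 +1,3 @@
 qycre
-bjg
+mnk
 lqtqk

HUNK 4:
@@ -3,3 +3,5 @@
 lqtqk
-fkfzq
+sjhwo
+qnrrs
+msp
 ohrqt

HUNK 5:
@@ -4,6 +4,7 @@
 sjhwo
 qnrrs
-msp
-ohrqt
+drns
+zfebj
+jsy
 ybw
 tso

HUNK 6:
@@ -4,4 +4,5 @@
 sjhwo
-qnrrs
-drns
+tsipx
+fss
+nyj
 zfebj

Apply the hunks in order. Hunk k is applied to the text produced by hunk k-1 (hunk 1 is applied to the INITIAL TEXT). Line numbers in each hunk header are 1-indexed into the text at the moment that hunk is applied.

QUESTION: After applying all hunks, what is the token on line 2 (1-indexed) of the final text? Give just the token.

Answer: mnk

Derivation:
Hunk 1: at line 1 remove [ecpsz] add [bjg] -> 7 lines: qycre bjg lqtqk zsoym coc ybw tso
Hunk 2: at line 2 remove [zsoym,coc] add [fkfzq,ohrqt] -> 7 lines: qycre bjg lqtqk fkfzq ohrqt ybw tso
Hunk 3: at line 1 remove [bjg] add [mnk] -> 7 lines: qycre mnk lqtqk fkfzq ohrqt ybw tso
Hunk 4: at line 3 remove [fkfzq] add [sjhwo,qnrrs,msp] -> 9 lines: qycre mnk lqtqk sjhwo qnrrs msp ohrqt ybw tso
Hunk 5: at line 4 remove [msp,ohrqt] add [drns,zfebj,jsy] -> 10 lines: qycre mnk lqtqk sjhwo qnrrs drns zfebj jsy ybw tso
Hunk 6: at line 4 remove [qnrrs,drns] add [tsipx,fss,nyj] -> 11 lines: qycre mnk lqtqk sjhwo tsipx fss nyj zfebj jsy ybw tso
Final line 2: mnk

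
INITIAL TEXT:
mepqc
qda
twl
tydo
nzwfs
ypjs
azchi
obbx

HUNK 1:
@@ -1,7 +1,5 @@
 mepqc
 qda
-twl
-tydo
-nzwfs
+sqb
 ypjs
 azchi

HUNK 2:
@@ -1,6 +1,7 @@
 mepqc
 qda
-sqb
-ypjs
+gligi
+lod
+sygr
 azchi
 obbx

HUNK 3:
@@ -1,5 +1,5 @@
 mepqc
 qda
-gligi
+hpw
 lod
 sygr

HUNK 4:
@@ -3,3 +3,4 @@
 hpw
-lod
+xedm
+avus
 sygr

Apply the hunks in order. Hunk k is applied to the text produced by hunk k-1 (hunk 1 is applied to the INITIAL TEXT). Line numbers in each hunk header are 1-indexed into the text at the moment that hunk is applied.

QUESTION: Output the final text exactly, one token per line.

Hunk 1: at line 1 remove [twl,tydo,nzwfs] add [sqb] -> 6 lines: mepqc qda sqb ypjs azchi obbx
Hunk 2: at line 1 remove [sqb,ypjs] add [gligi,lod,sygr] -> 7 lines: mepqc qda gligi lod sygr azchi obbx
Hunk 3: at line 1 remove [gligi] add [hpw] -> 7 lines: mepqc qda hpw lod sygr azchi obbx
Hunk 4: at line 3 remove [lod] add [xedm,avus] -> 8 lines: mepqc qda hpw xedm avus sygr azchi obbx

Answer: mepqc
qda
hpw
xedm
avus
sygr
azchi
obbx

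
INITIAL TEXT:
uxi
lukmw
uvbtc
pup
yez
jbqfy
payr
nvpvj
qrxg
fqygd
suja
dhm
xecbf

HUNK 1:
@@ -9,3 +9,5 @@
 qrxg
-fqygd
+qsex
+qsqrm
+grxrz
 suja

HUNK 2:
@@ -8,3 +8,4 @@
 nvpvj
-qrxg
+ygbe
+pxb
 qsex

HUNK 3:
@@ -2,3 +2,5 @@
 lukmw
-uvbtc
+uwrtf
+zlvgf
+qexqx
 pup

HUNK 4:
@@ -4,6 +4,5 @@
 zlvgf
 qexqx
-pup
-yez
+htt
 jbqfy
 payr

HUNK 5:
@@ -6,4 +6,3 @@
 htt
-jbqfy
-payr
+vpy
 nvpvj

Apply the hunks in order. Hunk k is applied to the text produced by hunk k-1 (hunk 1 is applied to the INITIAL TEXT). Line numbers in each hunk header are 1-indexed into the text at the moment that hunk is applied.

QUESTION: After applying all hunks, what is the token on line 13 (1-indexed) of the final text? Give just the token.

Hunk 1: at line 9 remove [fqygd] add [qsex,qsqrm,grxrz] -> 15 lines: uxi lukmw uvbtc pup yez jbqfy payr nvpvj qrxg qsex qsqrm grxrz suja dhm xecbf
Hunk 2: at line 8 remove [qrxg] add [ygbe,pxb] -> 16 lines: uxi lukmw uvbtc pup yez jbqfy payr nvpvj ygbe pxb qsex qsqrm grxrz suja dhm xecbf
Hunk 3: at line 2 remove [uvbtc] add [uwrtf,zlvgf,qexqx] -> 18 lines: uxi lukmw uwrtf zlvgf qexqx pup yez jbqfy payr nvpvj ygbe pxb qsex qsqrm grxrz suja dhm xecbf
Hunk 4: at line 4 remove [pup,yez] add [htt] -> 17 lines: uxi lukmw uwrtf zlvgf qexqx htt jbqfy payr nvpvj ygbe pxb qsex qsqrm grxrz suja dhm xecbf
Hunk 5: at line 6 remove [jbqfy,payr] add [vpy] -> 16 lines: uxi lukmw uwrtf zlvgf qexqx htt vpy nvpvj ygbe pxb qsex qsqrm grxrz suja dhm xecbf
Final line 13: grxrz

Answer: grxrz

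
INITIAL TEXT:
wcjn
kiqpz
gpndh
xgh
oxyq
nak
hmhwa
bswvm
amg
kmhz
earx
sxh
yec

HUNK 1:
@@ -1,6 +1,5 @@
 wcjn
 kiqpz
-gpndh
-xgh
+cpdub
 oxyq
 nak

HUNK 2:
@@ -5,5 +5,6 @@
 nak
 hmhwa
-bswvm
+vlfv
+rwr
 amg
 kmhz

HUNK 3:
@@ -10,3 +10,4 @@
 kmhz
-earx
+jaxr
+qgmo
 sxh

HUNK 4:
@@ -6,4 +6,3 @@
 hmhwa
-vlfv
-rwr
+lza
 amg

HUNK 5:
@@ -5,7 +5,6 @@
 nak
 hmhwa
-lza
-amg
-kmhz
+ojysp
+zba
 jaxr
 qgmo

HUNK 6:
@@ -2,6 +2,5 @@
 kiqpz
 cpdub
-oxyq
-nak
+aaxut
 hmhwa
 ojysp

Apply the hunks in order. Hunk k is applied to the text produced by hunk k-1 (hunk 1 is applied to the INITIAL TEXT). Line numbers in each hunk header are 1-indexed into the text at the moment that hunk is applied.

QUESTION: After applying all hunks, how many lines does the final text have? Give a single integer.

Hunk 1: at line 1 remove [gpndh,xgh] add [cpdub] -> 12 lines: wcjn kiqpz cpdub oxyq nak hmhwa bswvm amg kmhz earx sxh yec
Hunk 2: at line 5 remove [bswvm] add [vlfv,rwr] -> 13 lines: wcjn kiqpz cpdub oxyq nak hmhwa vlfv rwr amg kmhz earx sxh yec
Hunk 3: at line 10 remove [earx] add [jaxr,qgmo] -> 14 lines: wcjn kiqpz cpdub oxyq nak hmhwa vlfv rwr amg kmhz jaxr qgmo sxh yec
Hunk 4: at line 6 remove [vlfv,rwr] add [lza] -> 13 lines: wcjn kiqpz cpdub oxyq nak hmhwa lza amg kmhz jaxr qgmo sxh yec
Hunk 5: at line 5 remove [lza,amg,kmhz] add [ojysp,zba] -> 12 lines: wcjn kiqpz cpdub oxyq nak hmhwa ojysp zba jaxr qgmo sxh yec
Hunk 6: at line 2 remove [oxyq,nak] add [aaxut] -> 11 lines: wcjn kiqpz cpdub aaxut hmhwa ojysp zba jaxr qgmo sxh yec
Final line count: 11

Answer: 11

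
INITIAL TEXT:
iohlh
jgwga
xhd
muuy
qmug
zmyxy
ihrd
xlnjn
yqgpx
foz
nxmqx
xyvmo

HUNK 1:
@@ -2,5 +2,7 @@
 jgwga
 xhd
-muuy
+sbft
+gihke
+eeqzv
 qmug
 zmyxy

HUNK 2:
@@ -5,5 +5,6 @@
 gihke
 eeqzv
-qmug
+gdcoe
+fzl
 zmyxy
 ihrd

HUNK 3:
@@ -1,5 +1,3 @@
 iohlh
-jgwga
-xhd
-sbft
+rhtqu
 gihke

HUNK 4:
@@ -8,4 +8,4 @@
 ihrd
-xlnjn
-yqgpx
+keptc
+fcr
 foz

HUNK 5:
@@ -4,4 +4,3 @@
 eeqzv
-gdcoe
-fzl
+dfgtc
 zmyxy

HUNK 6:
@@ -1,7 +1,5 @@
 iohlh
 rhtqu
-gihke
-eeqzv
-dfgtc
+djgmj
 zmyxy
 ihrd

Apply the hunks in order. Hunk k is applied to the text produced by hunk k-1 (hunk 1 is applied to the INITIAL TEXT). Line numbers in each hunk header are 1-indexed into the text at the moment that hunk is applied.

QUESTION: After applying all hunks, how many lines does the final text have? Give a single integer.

Hunk 1: at line 2 remove [muuy] add [sbft,gihke,eeqzv] -> 14 lines: iohlh jgwga xhd sbft gihke eeqzv qmug zmyxy ihrd xlnjn yqgpx foz nxmqx xyvmo
Hunk 2: at line 5 remove [qmug] add [gdcoe,fzl] -> 15 lines: iohlh jgwga xhd sbft gihke eeqzv gdcoe fzl zmyxy ihrd xlnjn yqgpx foz nxmqx xyvmo
Hunk 3: at line 1 remove [jgwga,xhd,sbft] add [rhtqu] -> 13 lines: iohlh rhtqu gihke eeqzv gdcoe fzl zmyxy ihrd xlnjn yqgpx foz nxmqx xyvmo
Hunk 4: at line 8 remove [xlnjn,yqgpx] add [keptc,fcr] -> 13 lines: iohlh rhtqu gihke eeqzv gdcoe fzl zmyxy ihrd keptc fcr foz nxmqx xyvmo
Hunk 5: at line 4 remove [gdcoe,fzl] add [dfgtc] -> 12 lines: iohlh rhtqu gihke eeqzv dfgtc zmyxy ihrd keptc fcr foz nxmqx xyvmo
Hunk 6: at line 1 remove [gihke,eeqzv,dfgtc] add [djgmj] -> 10 lines: iohlh rhtqu djgmj zmyxy ihrd keptc fcr foz nxmqx xyvmo
Final line count: 10

Answer: 10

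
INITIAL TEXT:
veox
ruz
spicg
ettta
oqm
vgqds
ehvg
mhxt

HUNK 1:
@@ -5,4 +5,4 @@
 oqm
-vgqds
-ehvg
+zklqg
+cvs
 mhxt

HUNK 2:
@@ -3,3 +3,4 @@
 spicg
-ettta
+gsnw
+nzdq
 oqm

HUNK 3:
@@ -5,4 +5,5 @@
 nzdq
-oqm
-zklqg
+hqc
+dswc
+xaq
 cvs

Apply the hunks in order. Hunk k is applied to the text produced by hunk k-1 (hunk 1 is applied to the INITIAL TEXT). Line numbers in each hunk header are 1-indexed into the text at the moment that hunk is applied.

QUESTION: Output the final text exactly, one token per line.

Hunk 1: at line 5 remove [vgqds,ehvg] add [zklqg,cvs] -> 8 lines: veox ruz spicg ettta oqm zklqg cvs mhxt
Hunk 2: at line 3 remove [ettta] add [gsnw,nzdq] -> 9 lines: veox ruz spicg gsnw nzdq oqm zklqg cvs mhxt
Hunk 3: at line 5 remove [oqm,zklqg] add [hqc,dswc,xaq] -> 10 lines: veox ruz spicg gsnw nzdq hqc dswc xaq cvs mhxt

Answer: veox
ruz
spicg
gsnw
nzdq
hqc
dswc
xaq
cvs
mhxt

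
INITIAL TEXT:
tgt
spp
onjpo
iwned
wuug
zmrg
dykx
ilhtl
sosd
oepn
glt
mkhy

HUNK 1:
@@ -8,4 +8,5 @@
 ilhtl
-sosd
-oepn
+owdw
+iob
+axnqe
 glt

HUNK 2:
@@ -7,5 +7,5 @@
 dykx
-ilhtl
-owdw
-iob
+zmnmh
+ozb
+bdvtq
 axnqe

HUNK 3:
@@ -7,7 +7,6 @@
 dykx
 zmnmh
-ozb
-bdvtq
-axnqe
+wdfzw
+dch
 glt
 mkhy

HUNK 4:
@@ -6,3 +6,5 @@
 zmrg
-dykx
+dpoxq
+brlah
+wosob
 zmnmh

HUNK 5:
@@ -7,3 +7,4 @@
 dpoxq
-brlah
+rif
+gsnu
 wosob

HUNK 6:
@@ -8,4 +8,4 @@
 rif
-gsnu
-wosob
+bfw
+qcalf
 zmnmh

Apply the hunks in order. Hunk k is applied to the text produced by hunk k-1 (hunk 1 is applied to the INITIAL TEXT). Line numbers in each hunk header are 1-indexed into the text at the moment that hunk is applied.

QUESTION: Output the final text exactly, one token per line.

Hunk 1: at line 8 remove [sosd,oepn] add [owdw,iob,axnqe] -> 13 lines: tgt spp onjpo iwned wuug zmrg dykx ilhtl owdw iob axnqe glt mkhy
Hunk 2: at line 7 remove [ilhtl,owdw,iob] add [zmnmh,ozb,bdvtq] -> 13 lines: tgt spp onjpo iwned wuug zmrg dykx zmnmh ozb bdvtq axnqe glt mkhy
Hunk 3: at line 7 remove [ozb,bdvtq,axnqe] add [wdfzw,dch] -> 12 lines: tgt spp onjpo iwned wuug zmrg dykx zmnmh wdfzw dch glt mkhy
Hunk 4: at line 6 remove [dykx] add [dpoxq,brlah,wosob] -> 14 lines: tgt spp onjpo iwned wuug zmrg dpoxq brlah wosob zmnmh wdfzw dch glt mkhy
Hunk 5: at line 7 remove [brlah] add [rif,gsnu] -> 15 lines: tgt spp onjpo iwned wuug zmrg dpoxq rif gsnu wosob zmnmh wdfzw dch glt mkhy
Hunk 6: at line 8 remove [gsnu,wosob] add [bfw,qcalf] -> 15 lines: tgt spp onjpo iwned wuug zmrg dpoxq rif bfw qcalf zmnmh wdfzw dch glt mkhy

Answer: tgt
spp
onjpo
iwned
wuug
zmrg
dpoxq
rif
bfw
qcalf
zmnmh
wdfzw
dch
glt
mkhy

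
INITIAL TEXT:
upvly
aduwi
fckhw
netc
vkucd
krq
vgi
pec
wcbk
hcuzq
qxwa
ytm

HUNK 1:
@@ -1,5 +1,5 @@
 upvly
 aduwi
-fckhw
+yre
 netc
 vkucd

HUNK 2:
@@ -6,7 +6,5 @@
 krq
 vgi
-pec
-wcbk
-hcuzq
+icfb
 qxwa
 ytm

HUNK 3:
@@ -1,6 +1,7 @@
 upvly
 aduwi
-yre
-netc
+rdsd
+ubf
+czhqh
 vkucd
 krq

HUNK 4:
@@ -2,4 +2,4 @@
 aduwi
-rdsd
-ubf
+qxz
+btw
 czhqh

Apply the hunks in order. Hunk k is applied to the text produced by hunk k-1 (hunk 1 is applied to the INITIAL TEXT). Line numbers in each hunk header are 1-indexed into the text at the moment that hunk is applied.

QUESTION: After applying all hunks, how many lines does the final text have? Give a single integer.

Answer: 11

Derivation:
Hunk 1: at line 1 remove [fckhw] add [yre] -> 12 lines: upvly aduwi yre netc vkucd krq vgi pec wcbk hcuzq qxwa ytm
Hunk 2: at line 6 remove [pec,wcbk,hcuzq] add [icfb] -> 10 lines: upvly aduwi yre netc vkucd krq vgi icfb qxwa ytm
Hunk 3: at line 1 remove [yre,netc] add [rdsd,ubf,czhqh] -> 11 lines: upvly aduwi rdsd ubf czhqh vkucd krq vgi icfb qxwa ytm
Hunk 4: at line 2 remove [rdsd,ubf] add [qxz,btw] -> 11 lines: upvly aduwi qxz btw czhqh vkucd krq vgi icfb qxwa ytm
Final line count: 11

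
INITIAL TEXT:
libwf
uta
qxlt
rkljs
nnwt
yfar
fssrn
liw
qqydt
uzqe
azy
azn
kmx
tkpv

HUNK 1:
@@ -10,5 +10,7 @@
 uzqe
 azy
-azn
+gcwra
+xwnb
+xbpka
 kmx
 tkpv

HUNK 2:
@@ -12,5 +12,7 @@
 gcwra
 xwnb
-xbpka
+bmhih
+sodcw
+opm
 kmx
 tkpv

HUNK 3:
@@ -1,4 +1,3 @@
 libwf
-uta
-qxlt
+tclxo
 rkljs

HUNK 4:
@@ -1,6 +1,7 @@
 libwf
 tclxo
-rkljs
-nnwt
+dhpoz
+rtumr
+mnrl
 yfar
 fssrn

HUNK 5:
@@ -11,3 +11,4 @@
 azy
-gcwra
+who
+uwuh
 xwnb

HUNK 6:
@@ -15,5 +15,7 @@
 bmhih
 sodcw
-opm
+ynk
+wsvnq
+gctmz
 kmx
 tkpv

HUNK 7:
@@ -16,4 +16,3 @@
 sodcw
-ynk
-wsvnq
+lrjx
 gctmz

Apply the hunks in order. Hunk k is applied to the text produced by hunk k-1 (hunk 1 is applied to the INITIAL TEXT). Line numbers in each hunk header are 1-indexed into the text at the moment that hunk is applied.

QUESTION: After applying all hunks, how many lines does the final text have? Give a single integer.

Answer: 20

Derivation:
Hunk 1: at line 10 remove [azn] add [gcwra,xwnb,xbpka] -> 16 lines: libwf uta qxlt rkljs nnwt yfar fssrn liw qqydt uzqe azy gcwra xwnb xbpka kmx tkpv
Hunk 2: at line 12 remove [xbpka] add [bmhih,sodcw,opm] -> 18 lines: libwf uta qxlt rkljs nnwt yfar fssrn liw qqydt uzqe azy gcwra xwnb bmhih sodcw opm kmx tkpv
Hunk 3: at line 1 remove [uta,qxlt] add [tclxo] -> 17 lines: libwf tclxo rkljs nnwt yfar fssrn liw qqydt uzqe azy gcwra xwnb bmhih sodcw opm kmx tkpv
Hunk 4: at line 1 remove [rkljs,nnwt] add [dhpoz,rtumr,mnrl] -> 18 lines: libwf tclxo dhpoz rtumr mnrl yfar fssrn liw qqydt uzqe azy gcwra xwnb bmhih sodcw opm kmx tkpv
Hunk 5: at line 11 remove [gcwra] add [who,uwuh] -> 19 lines: libwf tclxo dhpoz rtumr mnrl yfar fssrn liw qqydt uzqe azy who uwuh xwnb bmhih sodcw opm kmx tkpv
Hunk 6: at line 15 remove [opm] add [ynk,wsvnq,gctmz] -> 21 lines: libwf tclxo dhpoz rtumr mnrl yfar fssrn liw qqydt uzqe azy who uwuh xwnb bmhih sodcw ynk wsvnq gctmz kmx tkpv
Hunk 7: at line 16 remove [ynk,wsvnq] add [lrjx] -> 20 lines: libwf tclxo dhpoz rtumr mnrl yfar fssrn liw qqydt uzqe azy who uwuh xwnb bmhih sodcw lrjx gctmz kmx tkpv
Final line count: 20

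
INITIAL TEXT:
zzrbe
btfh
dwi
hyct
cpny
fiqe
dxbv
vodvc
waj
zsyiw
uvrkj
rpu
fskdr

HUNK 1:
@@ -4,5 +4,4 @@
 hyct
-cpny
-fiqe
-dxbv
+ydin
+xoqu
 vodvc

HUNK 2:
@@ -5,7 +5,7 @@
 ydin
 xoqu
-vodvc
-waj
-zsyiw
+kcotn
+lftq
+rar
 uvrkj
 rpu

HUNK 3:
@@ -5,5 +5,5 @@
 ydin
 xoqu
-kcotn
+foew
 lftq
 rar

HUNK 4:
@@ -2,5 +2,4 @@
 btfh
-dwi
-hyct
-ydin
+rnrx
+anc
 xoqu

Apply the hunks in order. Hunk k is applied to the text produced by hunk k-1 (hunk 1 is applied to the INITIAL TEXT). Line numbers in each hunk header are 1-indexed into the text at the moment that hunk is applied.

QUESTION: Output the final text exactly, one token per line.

Answer: zzrbe
btfh
rnrx
anc
xoqu
foew
lftq
rar
uvrkj
rpu
fskdr

Derivation:
Hunk 1: at line 4 remove [cpny,fiqe,dxbv] add [ydin,xoqu] -> 12 lines: zzrbe btfh dwi hyct ydin xoqu vodvc waj zsyiw uvrkj rpu fskdr
Hunk 2: at line 5 remove [vodvc,waj,zsyiw] add [kcotn,lftq,rar] -> 12 lines: zzrbe btfh dwi hyct ydin xoqu kcotn lftq rar uvrkj rpu fskdr
Hunk 3: at line 5 remove [kcotn] add [foew] -> 12 lines: zzrbe btfh dwi hyct ydin xoqu foew lftq rar uvrkj rpu fskdr
Hunk 4: at line 2 remove [dwi,hyct,ydin] add [rnrx,anc] -> 11 lines: zzrbe btfh rnrx anc xoqu foew lftq rar uvrkj rpu fskdr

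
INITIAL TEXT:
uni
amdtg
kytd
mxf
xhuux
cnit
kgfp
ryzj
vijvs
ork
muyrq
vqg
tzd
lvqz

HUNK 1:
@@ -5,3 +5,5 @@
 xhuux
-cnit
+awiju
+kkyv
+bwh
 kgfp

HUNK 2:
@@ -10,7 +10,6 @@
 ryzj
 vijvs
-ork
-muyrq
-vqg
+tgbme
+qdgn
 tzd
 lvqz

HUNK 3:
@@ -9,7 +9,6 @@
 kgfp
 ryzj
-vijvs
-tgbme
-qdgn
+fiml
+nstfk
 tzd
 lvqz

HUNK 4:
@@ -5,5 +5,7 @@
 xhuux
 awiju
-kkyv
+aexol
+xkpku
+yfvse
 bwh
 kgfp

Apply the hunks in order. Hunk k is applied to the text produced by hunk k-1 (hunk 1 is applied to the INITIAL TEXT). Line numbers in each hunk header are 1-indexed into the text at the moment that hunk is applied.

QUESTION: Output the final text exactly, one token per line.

Answer: uni
amdtg
kytd
mxf
xhuux
awiju
aexol
xkpku
yfvse
bwh
kgfp
ryzj
fiml
nstfk
tzd
lvqz

Derivation:
Hunk 1: at line 5 remove [cnit] add [awiju,kkyv,bwh] -> 16 lines: uni amdtg kytd mxf xhuux awiju kkyv bwh kgfp ryzj vijvs ork muyrq vqg tzd lvqz
Hunk 2: at line 10 remove [ork,muyrq,vqg] add [tgbme,qdgn] -> 15 lines: uni amdtg kytd mxf xhuux awiju kkyv bwh kgfp ryzj vijvs tgbme qdgn tzd lvqz
Hunk 3: at line 9 remove [vijvs,tgbme,qdgn] add [fiml,nstfk] -> 14 lines: uni amdtg kytd mxf xhuux awiju kkyv bwh kgfp ryzj fiml nstfk tzd lvqz
Hunk 4: at line 5 remove [kkyv] add [aexol,xkpku,yfvse] -> 16 lines: uni amdtg kytd mxf xhuux awiju aexol xkpku yfvse bwh kgfp ryzj fiml nstfk tzd lvqz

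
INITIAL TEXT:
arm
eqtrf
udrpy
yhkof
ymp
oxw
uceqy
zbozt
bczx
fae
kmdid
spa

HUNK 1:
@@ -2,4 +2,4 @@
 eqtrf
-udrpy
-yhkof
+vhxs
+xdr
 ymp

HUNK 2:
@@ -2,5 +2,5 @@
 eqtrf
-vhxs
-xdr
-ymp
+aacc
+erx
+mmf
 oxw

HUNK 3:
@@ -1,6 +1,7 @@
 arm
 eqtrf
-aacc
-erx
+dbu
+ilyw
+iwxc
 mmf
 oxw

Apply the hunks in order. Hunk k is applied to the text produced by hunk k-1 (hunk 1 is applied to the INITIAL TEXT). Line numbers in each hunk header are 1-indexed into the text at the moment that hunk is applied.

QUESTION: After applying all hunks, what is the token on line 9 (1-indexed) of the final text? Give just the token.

Answer: zbozt

Derivation:
Hunk 1: at line 2 remove [udrpy,yhkof] add [vhxs,xdr] -> 12 lines: arm eqtrf vhxs xdr ymp oxw uceqy zbozt bczx fae kmdid spa
Hunk 2: at line 2 remove [vhxs,xdr,ymp] add [aacc,erx,mmf] -> 12 lines: arm eqtrf aacc erx mmf oxw uceqy zbozt bczx fae kmdid spa
Hunk 3: at line 1 remove [aacc,erx] add [dbu,ilyw,iwxc] -> 13 lines: arm eqtrf dbu ilyw iwxc mmf oxw uceqy zbozt bczx fae kmdid spa
Final line 9: zbozt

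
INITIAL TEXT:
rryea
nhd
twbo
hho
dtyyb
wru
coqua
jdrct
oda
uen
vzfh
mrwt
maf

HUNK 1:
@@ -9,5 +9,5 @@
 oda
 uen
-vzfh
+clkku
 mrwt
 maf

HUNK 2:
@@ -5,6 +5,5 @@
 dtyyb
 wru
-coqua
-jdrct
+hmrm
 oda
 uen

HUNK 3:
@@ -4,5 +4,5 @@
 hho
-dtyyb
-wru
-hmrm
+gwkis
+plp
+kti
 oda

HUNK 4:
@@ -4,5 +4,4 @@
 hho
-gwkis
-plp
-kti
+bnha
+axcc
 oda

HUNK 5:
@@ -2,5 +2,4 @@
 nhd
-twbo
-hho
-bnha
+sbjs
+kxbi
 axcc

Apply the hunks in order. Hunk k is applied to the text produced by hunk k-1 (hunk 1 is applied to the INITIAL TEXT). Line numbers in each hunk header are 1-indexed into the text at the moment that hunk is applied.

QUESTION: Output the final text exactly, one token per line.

Answer: rryea
nhd
sbjs
kxbi
axcc
oda
uen
clkku
mrwt
maf

Derivation:
Hunk 1: at line 9 remove [vzfh] add [clkku] -> 13 lines: rryea nhd twbo hho dtyyb wru coqua jdrct oda uen clkku mrwt maf
Hunk 2: at line 5 remove [coqua,jdrct] add [hmrm] -> 12 lines: rryea nhd twbo hho dtyyb wru hmrm oda uen clkku mrwt maf
Hunk 3: at line 4 remove [dtyyb,wru,hmrm] add [gwkis,plp,kti] -> 12 lines: rryea nhd twbo hho gwkis plp kti oda uen clkku mrwt maf
Hunk 4: at line 4 remove [gwkis,plp,kti] add [bnha,axcc] -> 11 lines: rryea nhd twbo hho bnha axcc oda uen clkku mrwt maf
Hunk 5: at line 2 remove [twbo,hho,bnha] add [sbjs,kxbi] -> 10 lines: rryea nhd sbjs kxbi axcc oda uen clkku mrwt maf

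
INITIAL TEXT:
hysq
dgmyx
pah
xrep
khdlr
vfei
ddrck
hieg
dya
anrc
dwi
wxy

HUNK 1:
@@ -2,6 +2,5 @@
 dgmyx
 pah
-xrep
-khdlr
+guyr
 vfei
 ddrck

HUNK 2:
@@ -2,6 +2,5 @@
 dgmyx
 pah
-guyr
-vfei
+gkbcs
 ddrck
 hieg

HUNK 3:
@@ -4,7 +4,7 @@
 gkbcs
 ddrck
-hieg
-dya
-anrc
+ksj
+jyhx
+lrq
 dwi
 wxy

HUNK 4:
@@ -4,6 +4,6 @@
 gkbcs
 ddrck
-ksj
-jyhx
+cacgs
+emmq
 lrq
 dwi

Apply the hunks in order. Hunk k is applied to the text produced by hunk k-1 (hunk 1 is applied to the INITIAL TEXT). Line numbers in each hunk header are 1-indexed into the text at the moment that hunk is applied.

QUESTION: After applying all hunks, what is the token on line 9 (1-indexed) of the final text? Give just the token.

Hunk 1: at line 2 remove [xrep,khdlr] add [guyr] -> 11 lines: hysq dgmyx pah guyr vfei ddrck hieg dya anrc dwi wxy
Hunk 2: at line 2 remove [guyr,vfei] add [gkbcs] -> 10 lines: hysq dgmyx pah gkbcs ddrck hieg dya anrc dwi wxy
Hunk 3: at line 4 remove [hieg,dya,anrc] add [ksj,jyhx,lrq] -> 10 lines: hysq dgmyx pah gkbcs ddrck ksj jyhx lrq dwi wxy
Hunk 4: at line 4 remove [ksj,jyhx] add [cacgs,emmq] -> 10 lines: hysq dgmyx pah gkbcs ddrck cacgs emmq lrq dwi wxy
Final line 9: dwi

Answer: dwi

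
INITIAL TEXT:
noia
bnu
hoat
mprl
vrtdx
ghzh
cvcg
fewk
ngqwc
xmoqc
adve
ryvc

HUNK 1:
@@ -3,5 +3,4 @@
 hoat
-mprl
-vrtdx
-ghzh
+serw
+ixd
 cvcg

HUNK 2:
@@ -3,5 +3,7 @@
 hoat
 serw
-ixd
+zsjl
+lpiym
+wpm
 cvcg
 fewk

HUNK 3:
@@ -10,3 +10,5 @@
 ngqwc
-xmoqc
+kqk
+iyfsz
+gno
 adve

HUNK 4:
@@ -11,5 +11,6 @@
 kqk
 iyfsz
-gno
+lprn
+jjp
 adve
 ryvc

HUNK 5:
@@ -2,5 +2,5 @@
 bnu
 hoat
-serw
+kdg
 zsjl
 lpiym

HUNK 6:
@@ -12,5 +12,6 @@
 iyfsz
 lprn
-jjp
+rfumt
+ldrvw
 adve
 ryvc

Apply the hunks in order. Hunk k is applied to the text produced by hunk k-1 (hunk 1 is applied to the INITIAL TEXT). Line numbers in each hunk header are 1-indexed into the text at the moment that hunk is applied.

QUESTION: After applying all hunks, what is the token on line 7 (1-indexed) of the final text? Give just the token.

Hunk 1: at line 3 remove [mprl,vrtdx,ghzh] add [serw,ixd] -> 11 lines: noia bnu hoat serw ixd cvcg fewk ngqwc xmoqc adve ryvc
Hunk 2: at line 3 remove [ixd] add [zsjl,lpiym,wpm] -> 13 lines: noia bnu hoat serw zsjl lpiym wpm cvcg fewk ngqwc xmoqc adve ryvc
Hunk 3: at line 10 remove [xmoqc] add [kqk,iyfsz,gno] -> 15 lines: noia bnu hoat serw zsjl lpiym wpm cvcg fewk ngqwc kqk iyfsz gno adve ryvc
Hunk 4: at line 11 remove [gno] add [lprn,jjp] -> 16 lines: noia bnu hoat serw zsjl lpiym wpm cvcg fewk ngqwc kqk iyfsz lprn jjp adve ryvc
Hunk 5: at line 2 remove [serw] add [kdg] -> 16 lines: noia bnu hoat kdg zsjl lpiym wpm cvcg fewk ngqwc kqk iyfsz lprn jjp adve ryvc
Hunk 6: at line 12 remove [jjp] add [rfumt,ldrvw] -> 17 lines: noia bnu hoat kdg zsjl lpiym wpm cvcg fewk ngqwc kqk iyfsz lprn rfumt ldrvw adve ryvc
Final line 7: wpm

Answer: wpm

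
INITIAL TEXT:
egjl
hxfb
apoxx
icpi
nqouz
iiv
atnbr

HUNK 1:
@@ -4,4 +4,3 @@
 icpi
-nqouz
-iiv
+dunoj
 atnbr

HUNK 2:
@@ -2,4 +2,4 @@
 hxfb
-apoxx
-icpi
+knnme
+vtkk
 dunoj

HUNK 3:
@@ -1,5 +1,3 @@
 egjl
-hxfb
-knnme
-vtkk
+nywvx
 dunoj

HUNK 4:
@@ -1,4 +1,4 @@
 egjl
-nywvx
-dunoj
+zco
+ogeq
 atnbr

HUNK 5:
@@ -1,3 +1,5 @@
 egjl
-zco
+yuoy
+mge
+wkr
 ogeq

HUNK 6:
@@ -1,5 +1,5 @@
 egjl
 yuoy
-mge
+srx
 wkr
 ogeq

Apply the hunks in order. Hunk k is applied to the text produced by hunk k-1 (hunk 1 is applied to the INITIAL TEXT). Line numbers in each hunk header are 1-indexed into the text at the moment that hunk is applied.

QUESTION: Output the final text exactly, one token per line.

Answer: egjl
yuoy
srx
wkr
ogeq
atnbr

Derivation:
Hunk 1: at line 4 remove [nqouz,iiv] add [dunoj] -> 6 lines: egjl hxfb apoxx icpi dunoj atnbr
Hunk 2: at line 2 remove [apoxx,icpi] add [knnme,vtkk] -> 6 lines: egjl hxfb knnme vtkk dunoj atnbr
Hunk 3: at line 1 remove [hxfb,knnme,vtkk] add [nywvx] -> 4 lines: egjl nywvx dunoj atnbr
Hunk 4: at line 1 remove [nywvx,dunoj] add [zco,ogeq] -> 4 lines: egjl zco ogeq atnbr
Hunk 5: at line 1 remove [zco] add [yuoy,mge,wkr] -> 6 lines: egjl yuoy mge wkr ogeq atnbr
Hunk 6: at line 1 remove [mge] add [srx] -> 6 lines: egjl yuoy srx wkr ogeq atnbr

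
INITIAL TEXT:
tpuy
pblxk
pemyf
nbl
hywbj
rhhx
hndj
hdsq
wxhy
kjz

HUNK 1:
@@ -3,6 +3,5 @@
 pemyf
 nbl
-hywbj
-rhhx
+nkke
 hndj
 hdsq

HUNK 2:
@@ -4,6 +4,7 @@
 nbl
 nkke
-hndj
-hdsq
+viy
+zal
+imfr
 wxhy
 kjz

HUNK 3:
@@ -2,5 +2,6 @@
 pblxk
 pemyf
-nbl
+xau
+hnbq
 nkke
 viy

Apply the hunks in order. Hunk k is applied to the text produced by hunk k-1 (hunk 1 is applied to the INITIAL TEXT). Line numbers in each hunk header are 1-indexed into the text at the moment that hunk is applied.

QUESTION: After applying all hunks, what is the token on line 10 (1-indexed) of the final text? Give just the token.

Answer: wxhy

Derivation:
Hunk 1: at line 3 remove [hywbj,rhhx] add [nkke] -> 9 lines: tpuy pblxk pemyf nbl nkke hndj hdsq wxhy kjz
Hunk 2: at line 4 remove [hndj,hdsq] add [viy,zal,imfr] -> 10 lines: tpuy pblxk pemyf nbl nkke viy zal imfr wxhy kjz
Hunk 3: at line 2 remove [nbl] add [xau,hnbq] -> 11 lines: tpuy pblxk pemyf xau hnbq nkke viy zal imfr wxhy kjz
Final line 10: wxhy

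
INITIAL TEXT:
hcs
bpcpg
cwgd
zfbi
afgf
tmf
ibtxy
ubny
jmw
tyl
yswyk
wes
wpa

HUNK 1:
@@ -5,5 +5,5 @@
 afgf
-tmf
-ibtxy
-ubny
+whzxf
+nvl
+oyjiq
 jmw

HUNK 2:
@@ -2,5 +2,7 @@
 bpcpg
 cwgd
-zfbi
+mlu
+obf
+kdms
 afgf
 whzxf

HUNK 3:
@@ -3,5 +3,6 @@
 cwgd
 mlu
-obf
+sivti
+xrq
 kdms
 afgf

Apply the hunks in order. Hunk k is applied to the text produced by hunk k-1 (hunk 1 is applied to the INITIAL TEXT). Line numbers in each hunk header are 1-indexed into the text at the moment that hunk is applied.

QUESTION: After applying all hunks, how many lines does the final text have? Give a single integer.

Answer: 16

Derivation:
Hunk 1: at line 5 remove [tmf,ibtxy,ubny] add [whzxf,nvl,oyjiq] -> 13 lines: hcs bpcpg cwgd zfbi afgf whzxf nvl oyjiq jmw tyl yswyk wes wpa
Hunk 2: at line 2 remove [zfbi] add [mlu,obf,kdms] -> 15 lines: hcs bpcpg cwgd mlu obf kdms afgf whzxf nvl oyjiq jmw tyl yswyk wes wpa
Hunk 3: at line 3 remove [obf] add [sivti,xrq] -> 16 lines: hcs bpcpg cwgd mlu sivti xrq kdms afgf whzxf nvl oyjiq jmw tyl yswyk wes wpa
Final line count: 16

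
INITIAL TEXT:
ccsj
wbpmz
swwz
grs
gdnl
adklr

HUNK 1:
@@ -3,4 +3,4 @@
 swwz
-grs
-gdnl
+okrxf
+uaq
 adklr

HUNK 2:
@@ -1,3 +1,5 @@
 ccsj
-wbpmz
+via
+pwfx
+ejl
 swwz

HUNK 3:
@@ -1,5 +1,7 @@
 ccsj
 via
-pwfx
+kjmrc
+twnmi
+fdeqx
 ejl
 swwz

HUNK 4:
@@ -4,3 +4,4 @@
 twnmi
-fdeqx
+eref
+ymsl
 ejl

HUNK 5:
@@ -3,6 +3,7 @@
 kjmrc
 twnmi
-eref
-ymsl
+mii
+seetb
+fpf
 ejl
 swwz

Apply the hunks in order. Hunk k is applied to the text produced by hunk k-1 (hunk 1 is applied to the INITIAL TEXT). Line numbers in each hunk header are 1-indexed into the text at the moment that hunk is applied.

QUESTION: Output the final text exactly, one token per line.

Hunk 1: at line 3 remove [grs,gdnl] add [okrxf,uaq] -> 6 lines: ccsj wbpmz swwz okrxf uaq adklr
Hunk 2: at line 1 remove [wbpmz] add [via,pwfx,ejl] -> 8 lines: ccsj via pwfx ejl swwz okrxf uaq adklr
Hunk 3: at line 1 remove [pwfx] add [kjmrc,twnmi,fdeqx] -> 10 lines: ccsj via kjmrc twnmi fdeqx ejl swwz okrxf uaq adklr
Hunk 4: at line 4 remove [fdeqx] add [eref,ymsl] -> 11 lines: ccsj via kjmrc twnmi eref ymsl ejl swwz okrxf uaq adklr
Hunk 5: at line 3 remove [eref,ymsl] add [mii,seetb,fpf] -> 12 lines: ccsj via kjmrc twnmi mii seetb fpf ejl swwz okrxf uaq adklr

Answer: ccsj
via
kjmrc
twnmi
mii
seetb
fpf
ejl
swwz
okrxf
uaq
adklr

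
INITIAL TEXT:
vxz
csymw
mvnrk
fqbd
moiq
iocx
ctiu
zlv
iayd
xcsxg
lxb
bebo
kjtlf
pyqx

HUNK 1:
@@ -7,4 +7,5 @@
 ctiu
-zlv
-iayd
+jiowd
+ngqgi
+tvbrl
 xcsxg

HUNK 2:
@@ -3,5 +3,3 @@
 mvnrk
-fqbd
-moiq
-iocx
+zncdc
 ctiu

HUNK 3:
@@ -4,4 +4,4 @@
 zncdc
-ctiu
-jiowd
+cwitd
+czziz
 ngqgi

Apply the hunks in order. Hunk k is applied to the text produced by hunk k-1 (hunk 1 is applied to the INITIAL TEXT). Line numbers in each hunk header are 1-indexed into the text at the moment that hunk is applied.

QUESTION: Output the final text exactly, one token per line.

Hunk 1: at line 7 remove [zlv,iayd] add [jiowd,ngqgi,tvbrl] -> 15 lines: vxz csymw mvnrk fqbd moiq iocx ctiu jiowd ngqgi tvbrl xcsxg lxb bebo kjtlf pyqx
Hunk 2: at line 3 remove [fqbd,moiq,iocx] add [zncdc] -> 13 lines: vxz csymw mvnrk zncdc ctiu jiowd ngqgi tvbrl xcsxg lxb bebo kjtlf pyqx
Hunk 3: at line 4 remove [ctiu,jiowd] add [cwitd,czziz] -> 13 lines: vxz csymw mvnrk zncdc cwitd czziz ngqgi tvbrl xcsxg lxb bebo kjtlf pyqx

Answer: vxz
csymw
mvnrk
zncdc
cwitd
czziz
ngqgi
tvbrl
xcsxg
lxb
bebo
kjtlf
pyqx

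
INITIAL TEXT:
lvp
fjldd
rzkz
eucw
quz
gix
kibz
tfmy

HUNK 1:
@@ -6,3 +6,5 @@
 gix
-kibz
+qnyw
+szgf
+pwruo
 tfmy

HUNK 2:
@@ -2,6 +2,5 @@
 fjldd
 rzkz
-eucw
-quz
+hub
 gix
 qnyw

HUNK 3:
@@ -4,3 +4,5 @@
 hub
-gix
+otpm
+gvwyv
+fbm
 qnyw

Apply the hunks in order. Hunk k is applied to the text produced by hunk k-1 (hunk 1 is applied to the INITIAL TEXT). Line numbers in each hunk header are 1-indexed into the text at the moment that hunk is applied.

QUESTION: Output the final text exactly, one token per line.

Answer: lvp
fjldd
rzkz
hub
otpm
gvwyv
fbm
qnyw
szgf
pwruo
tfmy

Derivation:
Hunk 1: at line 6 remove [kibz] add [qnyw,szgf,pwruo] -> 10 lines: lvp fjldd rzkz eucw quz gix qnyw szgf pwruo tfmy
Hunk 2: at line 2 remove [eucw,quz] add [hub] -> 9 lines: lvp fjldd rzkz hub gix qnyw szgf pwruo tfmy
Hunk 3: at line 4 remove [gix] add [otpm,gvwyv,fbm] -> 11 lines: lvp fjldd rzkz hub otpm gvwyv fbm qnyw szgf pwruo tfmy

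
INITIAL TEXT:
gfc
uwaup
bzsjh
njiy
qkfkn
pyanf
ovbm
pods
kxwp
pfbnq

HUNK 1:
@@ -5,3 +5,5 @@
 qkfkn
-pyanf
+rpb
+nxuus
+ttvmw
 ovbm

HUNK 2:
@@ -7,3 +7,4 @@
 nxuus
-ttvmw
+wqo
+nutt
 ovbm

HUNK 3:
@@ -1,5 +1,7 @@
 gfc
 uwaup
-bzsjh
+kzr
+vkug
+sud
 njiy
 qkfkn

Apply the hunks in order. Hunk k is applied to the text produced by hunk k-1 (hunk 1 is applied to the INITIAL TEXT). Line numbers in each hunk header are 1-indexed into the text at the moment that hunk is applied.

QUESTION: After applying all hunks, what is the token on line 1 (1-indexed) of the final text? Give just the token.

Hunk 1: at line 5 remove [pyanf] add [rpb,nxuus,ttvmw] -> 12 lines: gfc uwaup bzsjh njiy qkfkn rpb nxuus ttvmw ovbm pods kxwp pfbnq
Hunk 2: at line 7 remove [ttvmw] add [wqo,nutt] -> 13 lines: gfc uwaup bzsjh njiy qkfkn rpb nxuus wqo nutt ovbm pods kxwp pfbnq
Hunk 3: at line 1 remove [bzsjh] add [kzr,vkug,sud] -> 15 lines: gfc uwaup kzr vkug sud njiy qkfkn rpb nxuus wqo nutt ovbm pods kxwp pfbnq
Final line 1: gfc

Answer: gfc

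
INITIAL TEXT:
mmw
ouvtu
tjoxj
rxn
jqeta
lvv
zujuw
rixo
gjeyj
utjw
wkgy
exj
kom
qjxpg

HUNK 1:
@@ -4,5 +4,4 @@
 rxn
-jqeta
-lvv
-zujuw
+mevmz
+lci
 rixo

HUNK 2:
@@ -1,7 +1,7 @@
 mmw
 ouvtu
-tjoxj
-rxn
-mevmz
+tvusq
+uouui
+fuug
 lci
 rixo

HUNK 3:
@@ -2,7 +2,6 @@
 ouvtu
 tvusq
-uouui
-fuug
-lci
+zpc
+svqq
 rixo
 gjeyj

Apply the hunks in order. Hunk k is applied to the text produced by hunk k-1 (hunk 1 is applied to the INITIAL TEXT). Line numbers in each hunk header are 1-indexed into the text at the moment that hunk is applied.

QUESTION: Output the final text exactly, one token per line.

Answer: mmw
ouvtu
tvusq
zpc
svqq
rixo
gjeyj
utjw
wkgy
exj
kom
qjxpg

Derivation:
Hunk 1: at line 4 remove [jqeta,lvv,zujuw] add [mevmz,lci] -> 13 lines: mmw ouvtu tjoxj rxn mevmz lci rixo gjeyj utjw wkgy exj kom qjxpg
Hunk 2: at line 1 remove [tjoxj,rxn,mevmz] add [tvusq,uouui,fuug] -> 13 lines: mmw ouvtu tvusq uouui fuug lci rixo gjeyj utjw wkgy exj kom qjxpg
Hunk 3: at line 2 remove [uouui,fuug,lci] add [zpc,svqq] -> 12 lines: mmw ouvtu tvusq zpc svqq rixo gjeyj utjw wkgy exj kom qjxpg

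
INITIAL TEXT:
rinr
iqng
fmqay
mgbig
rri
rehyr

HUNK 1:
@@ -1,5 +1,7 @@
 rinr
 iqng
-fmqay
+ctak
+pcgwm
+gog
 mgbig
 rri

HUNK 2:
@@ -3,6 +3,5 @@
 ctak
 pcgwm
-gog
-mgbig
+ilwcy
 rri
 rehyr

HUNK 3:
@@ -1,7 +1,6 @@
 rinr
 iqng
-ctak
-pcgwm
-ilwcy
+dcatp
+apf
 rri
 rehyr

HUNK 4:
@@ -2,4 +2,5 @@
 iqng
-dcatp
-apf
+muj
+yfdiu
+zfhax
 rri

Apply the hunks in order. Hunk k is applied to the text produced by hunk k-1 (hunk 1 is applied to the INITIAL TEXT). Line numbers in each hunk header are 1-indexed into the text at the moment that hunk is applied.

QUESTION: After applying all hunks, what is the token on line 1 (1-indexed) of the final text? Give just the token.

Answer: rinr

Derivation:
Hunk 1: at line 1 remove [fmqay] add [ctak,pcgwm,gog] -> 8 lines: rinr iqng ctak pcgwm gog mgbig rri rehyr
Hunk 2: at line 3 remove [gog,mgbig] add [ilwcy] -> 7 lines: rinr iqng ctak pcgwm ilwcy rri rehyr
Hunk 3: at line 1 remove [ctak,pcgwm,ilwcy] add [dcatp,apf] -> 6 lines: rinr iqng dcatp apf rri rehyr
Hunk 4: at line 2 remove [dcatp,apf] add [muj,yfdiu,zfhax] -> 7 lines: rinr iqng muj yfdiu zfhax rri rehyr
Final line 1: rinr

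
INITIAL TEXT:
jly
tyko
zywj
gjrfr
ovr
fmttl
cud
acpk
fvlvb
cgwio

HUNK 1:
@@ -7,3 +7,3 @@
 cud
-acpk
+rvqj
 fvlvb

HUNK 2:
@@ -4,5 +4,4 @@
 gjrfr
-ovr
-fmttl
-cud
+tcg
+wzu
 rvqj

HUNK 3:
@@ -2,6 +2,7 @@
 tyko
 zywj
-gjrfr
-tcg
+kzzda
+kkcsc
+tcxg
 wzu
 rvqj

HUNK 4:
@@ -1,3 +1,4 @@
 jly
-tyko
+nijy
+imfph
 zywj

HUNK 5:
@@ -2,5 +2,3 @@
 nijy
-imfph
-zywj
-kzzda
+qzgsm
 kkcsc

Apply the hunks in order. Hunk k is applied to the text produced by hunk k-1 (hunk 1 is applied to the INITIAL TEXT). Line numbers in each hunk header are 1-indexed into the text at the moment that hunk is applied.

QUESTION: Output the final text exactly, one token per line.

Hunk 1: at line 7 remove [acpk] add [rvqj] -> 10 lines: jly tyko zywj gjrfr ovr fmttl cud rvqj fvlvb cgwio
Hunk 2: at line 4 remove [ovr,fmttl,cud] add [tcg,wzu] -> 9 lines: jly tyko zywj gjrfr tcg wzu rvqj fvlvb cgwio
Hunk 3: at line 2 remove [gjrfr,tcg] add [kzzda,kkcsc,tcxg] -> 10 lines: jly tyko zywj kzzda kkcsc tcxg wzu rvqj fvlvb cgwio
Hunk 4: at line 1 remove [tyko] add [nijy,imfph] -> 11 lines: jly nijy imfph zywj kzzda kkcsc tcxg wzu rvqj fvlvb cgwio
Hunk 5: at line 2 remove [imfph,zywj,kzzda] add [qzgsm] -> 9 lines: jly nijy qzgsm kkcsc tcxg wzu rvqj fvlvb cgwio

Answer: jly
nijy
qzgsm
kkcsc
tcxg
wzu
rvqj
fvlvb
cgwio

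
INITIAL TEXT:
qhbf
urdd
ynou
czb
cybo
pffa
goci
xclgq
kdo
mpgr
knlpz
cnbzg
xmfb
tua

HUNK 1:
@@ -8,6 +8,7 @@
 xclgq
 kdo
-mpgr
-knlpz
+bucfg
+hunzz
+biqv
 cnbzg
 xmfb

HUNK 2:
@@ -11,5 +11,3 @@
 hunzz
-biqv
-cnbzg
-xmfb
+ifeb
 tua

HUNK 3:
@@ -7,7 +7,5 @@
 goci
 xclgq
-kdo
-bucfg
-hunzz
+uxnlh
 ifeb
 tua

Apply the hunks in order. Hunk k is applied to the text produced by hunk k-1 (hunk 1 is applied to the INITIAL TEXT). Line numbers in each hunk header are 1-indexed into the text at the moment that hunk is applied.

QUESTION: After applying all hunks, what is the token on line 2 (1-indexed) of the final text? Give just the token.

Hunk 1: at line 8 remove [mpgr,knlpz] add [bucfg,hunzz,biqv] -> 15 lines: qhbf urdd ynou czb cybo pffa goci xclgq kdo bucfg hunzz biqv cnbzg xmfb tua
Hunk 2: at line 11 remove [biqv,cnbzg,xmfb] add [ifeb] -> 13 lines: qhbf urdd ynou czb cybo pffa goci xclgq kdo bucfg hunzz ifeb tua
Hunk 3: at line 7 remove [kdo,bucfg,hunzz] add [uxnlh] -> 11 lines: qhbf urdd ynou czb cybo pffa goci xclgq uxnlh ifeb tua
Final line 2: urdd

Answer: urdd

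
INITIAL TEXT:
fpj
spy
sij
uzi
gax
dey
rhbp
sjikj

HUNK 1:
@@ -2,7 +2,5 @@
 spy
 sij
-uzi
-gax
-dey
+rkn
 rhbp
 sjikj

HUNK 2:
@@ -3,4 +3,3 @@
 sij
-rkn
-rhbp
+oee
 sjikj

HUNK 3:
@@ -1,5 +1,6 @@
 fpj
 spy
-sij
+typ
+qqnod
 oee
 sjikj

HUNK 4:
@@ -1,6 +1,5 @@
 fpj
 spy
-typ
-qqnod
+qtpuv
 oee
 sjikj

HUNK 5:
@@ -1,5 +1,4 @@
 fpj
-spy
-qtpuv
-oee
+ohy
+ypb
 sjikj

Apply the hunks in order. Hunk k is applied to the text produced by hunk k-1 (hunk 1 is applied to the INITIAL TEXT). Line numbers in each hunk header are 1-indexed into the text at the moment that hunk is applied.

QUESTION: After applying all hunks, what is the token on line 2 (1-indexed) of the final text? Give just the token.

Answer: ohy

Derivation:
Hunk 1: at line 2 remove [uzi,gax,dey] add [rkn] -> 6 lines: fpj spy sij rkn rhbp sjikj
Hunk 2: at line 3 remove [rkn,rhbp] add [oee] -> 5 lines: fpj spy sij oee sjikj
Hunk 3: at line 1 remove [sij] add [typ,qqnod] -> 6 lines: fpj spy typ qqnod oee sjikj
Hunk 4: at line 1 remove [typ,qqnod] add [qtpuv] -> 5 lines: fpj spy qtpuv oee sjikj
Hunk 5: at line 1 remove [spy,qtpuv,oee] add [ohy,ypb] -> 4 lines: fpj ohy ypb sjikj
Final line 2: ohy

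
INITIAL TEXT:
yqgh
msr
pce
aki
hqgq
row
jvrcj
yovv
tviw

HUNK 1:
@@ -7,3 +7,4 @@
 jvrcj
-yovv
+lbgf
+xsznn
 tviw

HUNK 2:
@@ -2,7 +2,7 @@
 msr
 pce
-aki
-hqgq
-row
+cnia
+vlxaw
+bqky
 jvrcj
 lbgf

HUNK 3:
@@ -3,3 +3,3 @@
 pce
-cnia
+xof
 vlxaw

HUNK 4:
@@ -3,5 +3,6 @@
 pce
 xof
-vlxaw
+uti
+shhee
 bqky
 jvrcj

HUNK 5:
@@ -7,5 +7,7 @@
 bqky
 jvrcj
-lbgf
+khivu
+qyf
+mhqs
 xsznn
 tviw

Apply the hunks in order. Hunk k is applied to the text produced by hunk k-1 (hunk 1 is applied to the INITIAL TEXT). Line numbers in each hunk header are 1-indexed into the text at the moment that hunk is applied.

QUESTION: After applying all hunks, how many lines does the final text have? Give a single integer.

Answer: 13

Derivation:
Hunk 1: at line 7 remove [yovv] add [lbgf,xsznn] -> 10 lines: yqgh msr pce aki hqgq row jvrcj lbgf xsznn tviw
Hunk 2: at line 2 remove [aki,hqgq,row] add [cnia,vlxaw,bqky] -> 10 lines: yqgh msr pce cnia vlxaw bqky jvrcj lbgf xsznn tviw
Hunk 3: at line 3 remove [cnia] add [xof] -> 10 lines: yqgh msr pce xof vlxaw bqky jvrcj lbgf xsznn tviw
Hunk 4: at line 3 remove [vlxaw] add [uti,shhee] -> 11 lines: yqgh msr pce xof uti shhee bqky jvrcj lbgf xsznn tviw
Hunk 5: at line 7 remove [lbgf] add [khivu,qyf,mhqs] -> 13 lines: yqgh msr pce xof uti shhee bqky jvrcj khivu qyf mhqs xsznn tviw
Final line count: 13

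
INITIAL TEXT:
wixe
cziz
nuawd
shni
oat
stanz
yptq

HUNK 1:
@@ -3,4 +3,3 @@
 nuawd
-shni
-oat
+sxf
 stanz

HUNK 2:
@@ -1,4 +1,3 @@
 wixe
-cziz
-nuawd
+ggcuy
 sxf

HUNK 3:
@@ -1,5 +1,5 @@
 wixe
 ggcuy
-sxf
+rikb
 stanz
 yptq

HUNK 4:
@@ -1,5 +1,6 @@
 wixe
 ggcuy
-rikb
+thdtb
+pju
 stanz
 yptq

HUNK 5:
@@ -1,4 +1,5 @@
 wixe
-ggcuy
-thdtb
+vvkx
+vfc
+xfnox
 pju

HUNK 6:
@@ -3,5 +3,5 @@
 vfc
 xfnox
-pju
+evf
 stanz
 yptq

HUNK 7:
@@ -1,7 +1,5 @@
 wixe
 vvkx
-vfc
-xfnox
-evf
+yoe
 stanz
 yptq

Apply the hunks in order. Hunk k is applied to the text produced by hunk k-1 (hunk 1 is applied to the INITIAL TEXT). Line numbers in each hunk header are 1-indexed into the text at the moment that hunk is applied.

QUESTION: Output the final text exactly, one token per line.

Hunk 1: at line 3 remove [shni,oat] add [sxf] -> 6 lines: wixe cziz nuawd sxf stanz yptq
Hunk 2: at line 1 remove [cziz,nuawd] add [ggcuy] -> 5 lines: wixe ggcuy sxf stanz yptq
Hunk 3: at line 1 remove [sxf] add [rikb] -> 5 lines: wixe ggcuy rikb stanz yptq
Hunk 4: at line 1 remove [rikb] add [thdtb,pju] -> 6 lines: wixe ggcuy thdtb pju stanz yptq
Hunk 5: at line 1 remove [ggcuy,thdtb] add [vvkx,vfc,xfnox] -> 7 lines: wixe vvkx vfc xfnox pju stanz yptq
Hunk 6: at line 3 remove [pju] add [evf] -> 7 lines: wixe vvkx vfc xfnox evf stanz yptq
Hunk 7: at line 1 remove [vfc,xfnox,evf] add [yoe] -> 5 lines: wixe vvkx yoe stanz yptq

Answer: wixe
vvkx
yoe
stanz
yptq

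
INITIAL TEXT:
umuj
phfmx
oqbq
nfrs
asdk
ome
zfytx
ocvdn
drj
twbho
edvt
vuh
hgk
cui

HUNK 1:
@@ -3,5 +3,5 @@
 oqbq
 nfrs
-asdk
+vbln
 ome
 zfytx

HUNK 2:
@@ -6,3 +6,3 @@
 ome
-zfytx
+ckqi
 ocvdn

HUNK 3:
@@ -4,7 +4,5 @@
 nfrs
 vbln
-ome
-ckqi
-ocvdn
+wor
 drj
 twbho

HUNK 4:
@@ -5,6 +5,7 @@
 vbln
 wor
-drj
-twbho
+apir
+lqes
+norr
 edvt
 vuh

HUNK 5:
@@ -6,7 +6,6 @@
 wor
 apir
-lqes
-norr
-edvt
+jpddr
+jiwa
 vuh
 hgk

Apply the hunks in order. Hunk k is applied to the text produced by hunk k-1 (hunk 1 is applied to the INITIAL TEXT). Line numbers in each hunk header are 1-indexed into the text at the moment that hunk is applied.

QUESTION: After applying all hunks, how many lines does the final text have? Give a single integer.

Hunk 1: at line 3 remove [asdk] add [vbln] -> 14 lines: umuj phfmx oqbq nfrs vbln ome zfytx ocvdn drj twbho edvt vuh hgk cui
Hunk 2: at line 6 remove [zfytx] add [ckqi] -> 14 lines: umuj phfmx oqbq nfrs vbln ome ckqi ocvdn drj twbho edvt vuh hgk cui
Hunk 3: at line 4 remove [ome,ckqi,ocvdn] add [wor] -> 12 lines: umuj phfmx oqbq nfrs vbln wor drj twbho edvt vuh hgk cui
Hunk 4: at line 5 remove [drj,twbho] add [apir,lqes,norr] -> 13 lines: umuj phfmx oqbq nfrs vbln wor apir lqes norr edvt vuh hgk cui
Hunk 5: at line 6 remove [lqes,norr,edvt] add [jpddr,jiwa] -> 12 lines: umuj phfmx oqbq nfrs vbln wor apir jpddr jiwa vuh hgk cui
Final line count: 12

Answer: 12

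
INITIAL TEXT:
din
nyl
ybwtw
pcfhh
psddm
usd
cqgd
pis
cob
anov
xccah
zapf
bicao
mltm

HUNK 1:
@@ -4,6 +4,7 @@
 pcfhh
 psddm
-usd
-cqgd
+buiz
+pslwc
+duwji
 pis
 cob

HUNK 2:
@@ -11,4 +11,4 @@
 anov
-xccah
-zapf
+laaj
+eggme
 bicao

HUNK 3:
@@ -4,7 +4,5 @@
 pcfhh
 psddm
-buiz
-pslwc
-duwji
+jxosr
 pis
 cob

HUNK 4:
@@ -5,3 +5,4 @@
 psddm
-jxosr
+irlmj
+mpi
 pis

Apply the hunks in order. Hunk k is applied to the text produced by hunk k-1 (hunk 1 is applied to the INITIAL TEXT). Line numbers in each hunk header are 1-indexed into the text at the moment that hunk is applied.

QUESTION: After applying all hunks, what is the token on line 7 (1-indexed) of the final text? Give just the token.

Answer: mpi

Derivation:
Hunk 1: at line 4 remove [usd,cqgd] add [buiz,pslwc,duwji] -> 15 lines: din nyl ybwtw pcfhh psddm buiz pslwc duwji pis cob anov xccah zapf bicao mltm
Hunk 2: at line 11 remove [xccah,zapf] add [laaj,eggme] -> 15 lines: din nyl ybwtw pcfhh psddm buiz pslwc duwji pis cob anov laaj eggme bicao mltm
Hunk 3: at line 4 remove [buiz,pslwc,duwji] add [jxosr] -> 13 lines: din nyl ybwtw pcfhh psddm jxosr pis cob anov laaj eggme bicao mltm
Hunk 4: at line 5 remove [jxosr] add [irlmj,mpi] -> 14 lines: din nyl ybwtw pcfhh psddm irlmj mpi pis cob anov laaj eggme bicao mltm
Final line 7: mpi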